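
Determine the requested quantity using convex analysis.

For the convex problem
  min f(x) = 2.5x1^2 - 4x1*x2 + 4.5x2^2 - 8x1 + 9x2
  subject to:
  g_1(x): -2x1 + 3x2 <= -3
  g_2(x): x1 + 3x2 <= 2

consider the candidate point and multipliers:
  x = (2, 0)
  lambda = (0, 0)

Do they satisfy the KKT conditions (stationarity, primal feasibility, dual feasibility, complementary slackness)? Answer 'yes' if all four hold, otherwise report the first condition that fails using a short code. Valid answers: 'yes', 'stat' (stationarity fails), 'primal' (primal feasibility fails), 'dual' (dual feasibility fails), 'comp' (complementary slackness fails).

Gradient of f: grad f(x) = Q x + c = (2, 1)
Constraint values g_i(x) = a_i^T x - b_i:
  g_1((2, 0)) = -1
  g_2((2, 0)) = 0
Stationarity residual: grad f(x) + sum_i lambda_i a_i = (2, 1)
  -> stationarity FAILS
Primal feasibility (all g_i <= 0): OK
Dual feasibility (all lambda_i >= 0): OK
Complementary slackness (lambda_i * g_i(x) = 0 for all i): OK

Verdict: the first failing condition is stationarity -> stat.

stat


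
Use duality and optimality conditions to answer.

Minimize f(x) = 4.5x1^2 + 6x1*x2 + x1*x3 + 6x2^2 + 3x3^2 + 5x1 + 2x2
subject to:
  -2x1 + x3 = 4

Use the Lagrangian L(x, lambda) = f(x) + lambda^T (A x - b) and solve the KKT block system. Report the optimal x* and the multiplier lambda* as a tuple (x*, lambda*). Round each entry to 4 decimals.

Form the Lagrangian:
  L(x, lambda) = (1/2) x^T Q x + c^T x + lambda^T (A x - b)
Stationarity (grad_x L = 0): Q x + c + A^T lambda = 0.
Primal feasibility: A x = b.

This gives the KKT block system:
  [ Q   A^T ] [ x     ]   [-c ]
  [ A    0  ] [ lambda ] = [ b ]

Solving the linear system:
  x*      = (-1.6471, 0.6569, 0.7059)
  lambda* = (-2.5882)
  f(x*)   = 1.7157

x* = (-1.6471, 0.6569, 0.7059), lambda* = (-2.5882)


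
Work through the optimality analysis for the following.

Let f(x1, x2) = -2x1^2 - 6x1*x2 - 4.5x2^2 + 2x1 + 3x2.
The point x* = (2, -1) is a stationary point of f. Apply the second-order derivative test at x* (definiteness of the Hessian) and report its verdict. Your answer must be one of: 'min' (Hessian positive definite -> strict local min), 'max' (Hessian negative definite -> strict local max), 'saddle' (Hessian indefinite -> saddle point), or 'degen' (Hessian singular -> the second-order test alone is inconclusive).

Compute the Hessian H = grad^2 f:
  H = [[-4, -6], [-6, -9]]
Verify stationarity: grad f(x*) = H x* + g = (0, 0).
Eigenvalues of H: -13, 0.
H has a zero eigenvalue (singular; negative semidefinite but not definite), so H is neither positive definite, negative definite, nor indefinite. The second-order test alone is inconclusive -> degen.
(Indeed, f is constant along the null direction of H through x*, so x* is not a strict local extremum.)

degen


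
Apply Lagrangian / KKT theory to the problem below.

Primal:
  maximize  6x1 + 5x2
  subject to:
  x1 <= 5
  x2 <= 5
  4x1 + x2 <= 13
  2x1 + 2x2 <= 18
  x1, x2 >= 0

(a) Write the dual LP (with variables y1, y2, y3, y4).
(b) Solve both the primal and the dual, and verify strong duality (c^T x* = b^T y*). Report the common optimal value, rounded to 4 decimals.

The standard primal-dual pair for 'max c^T x s.t. A x <= b, x >= 0' is:
  Dual:  min b^T y  s.t.  A^T y >= c,  y >= 0.

So the dual LP is:
  minimize  5y1 + 5y2 + 13y3 + 18y4
  subject to:
    y1 + 4y3 + 2y4 >= 6
    y2 + y3 + 2y4 >= 5
    y1, y2, y3, y4 >= 0

Solving the primal: x* = (2, 5).
  primal value c^T x* = 37.
Solving the dual: y* = (0, 3.5, 1.5, 0).
  dual value b^T y* = 37.
Strong duality: c^T x* = b^T y*. Confirmed.

37


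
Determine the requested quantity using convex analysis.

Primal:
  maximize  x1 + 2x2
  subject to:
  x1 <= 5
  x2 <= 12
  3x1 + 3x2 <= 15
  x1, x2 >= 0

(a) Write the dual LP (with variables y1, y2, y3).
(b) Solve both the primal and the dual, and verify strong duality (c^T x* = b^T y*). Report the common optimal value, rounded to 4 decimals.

The standard primal-dual pair for 'max c^T x s.t. A x <= b, x >= 0' is:
  Dual:  min b^T y  s.t.  A^T y >= c,  y >= 0.

So the dual LP is:
  minimize  5y1 + 12y2 + 15y3
  subject to:
    y1 + 3y3 >= 1
    y2 + 3y3 >= 2
    y1, y2, y3 >= 0

Solving the primal: x* = (0, 5).
  primal value c^T x* = 10.
Solving the dual: y* = (0, 0, 0.6667).
  dual value b^T y* = 10.
Strong duality: c^T x* = b^T y*. Confirmed.

10


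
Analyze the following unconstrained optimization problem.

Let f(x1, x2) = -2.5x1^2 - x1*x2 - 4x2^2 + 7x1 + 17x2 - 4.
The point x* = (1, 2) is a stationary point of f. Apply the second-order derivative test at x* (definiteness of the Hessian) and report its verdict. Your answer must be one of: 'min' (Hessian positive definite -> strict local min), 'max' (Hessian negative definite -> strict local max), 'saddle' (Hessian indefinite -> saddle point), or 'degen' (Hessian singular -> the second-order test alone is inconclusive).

Compute the Hessian H = grad^2 f:
  H = [[-5, -1], [-1, -8]]
Verify stationarity: grad f(x*) = H x* + g = (0, 0).
Eigenvalues of H: -8.3028, -4.6972.
Both eigenvalues < 0, so H is negative definite -> x* is a strict local max.

max


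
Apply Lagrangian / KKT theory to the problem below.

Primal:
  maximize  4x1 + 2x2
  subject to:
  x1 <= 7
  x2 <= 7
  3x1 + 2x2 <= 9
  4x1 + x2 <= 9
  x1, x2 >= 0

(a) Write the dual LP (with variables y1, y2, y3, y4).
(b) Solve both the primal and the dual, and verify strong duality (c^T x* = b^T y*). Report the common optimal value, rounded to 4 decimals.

The standard primal-dual pair for 'max c^T x s.t. A x <= b, x >= 0' is:
  Dual:  min b^T y  s.t.  A^T y >= c,  y >= 0.

So the dual LP is:
  minimize  7y1 + 7y2 + 9y3 + 9y4
  subject to:
    y1 + 3y3 + 4y4 >= 4
    y2 + 2y3 + y4 >= 2
    y1, y2, y3, y4 >= 0

Solving the primal: x* = (1.8, 1.8).
  primal value c^T x* = 10.8.
Solving the dual: y* = (0, 0, 0.8, 0.4).
  dual value b^T y* = 10.8.
Strong duality: c^T x* = b^T y*. Confirmed.

10.8


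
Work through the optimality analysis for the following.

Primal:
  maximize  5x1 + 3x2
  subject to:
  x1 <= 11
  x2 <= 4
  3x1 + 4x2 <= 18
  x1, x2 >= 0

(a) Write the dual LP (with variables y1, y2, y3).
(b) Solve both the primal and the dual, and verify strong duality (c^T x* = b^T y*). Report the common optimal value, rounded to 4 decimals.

The standard primal-dual pair for 'max c^T x s.t. A x <= b, x >= 0' is:
  Dual:  min b^T y  s.t.  A^T y >= c,  y >= 0.

So the dual LP is:
  minimize  11y1 + 4y2 + 18y3
  subject to:
    y1 + 3y3 >= 5
    y2 + 4y3 >= 3
    y1, y2, y3 >= 0

Solving the primal: x* = (6, 0).
  primal value c^T x* = 30.
Solving the dual: y* = (0, 0, 1.6667).
  dual value b^T y* = 30.
Strong duality: c^T x* = b^T y*. Confirmed.

30


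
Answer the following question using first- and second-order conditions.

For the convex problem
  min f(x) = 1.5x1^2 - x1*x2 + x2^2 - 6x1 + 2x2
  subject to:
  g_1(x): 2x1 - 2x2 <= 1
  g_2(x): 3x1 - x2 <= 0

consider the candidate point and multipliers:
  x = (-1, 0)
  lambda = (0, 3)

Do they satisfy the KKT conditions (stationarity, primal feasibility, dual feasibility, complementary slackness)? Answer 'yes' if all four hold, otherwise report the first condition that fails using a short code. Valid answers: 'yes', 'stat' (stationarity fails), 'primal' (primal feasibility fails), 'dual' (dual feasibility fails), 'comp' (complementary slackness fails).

Gradient of f: grad f(x) = Q x + c = (-9, 3)
Constraint values g_i(x) = a_i^T x - b_i:
  g_1((-1, 0)) = -3
  g_2((-1, 0)) = -3
Stationarity residual: grad f(x) + sum_i lambda_i a_i = (0, 0)
  -> stationarity OK
Primal feasibility (all g_i <= 0): OK
Dual feasibility (all lambda_i >= 0): OK
Complementary slackness (lambda_i * g_i(x) = 0 for all i): FAILS

Verdict: the first failing condition is complementary_slackness -> comp.

comp


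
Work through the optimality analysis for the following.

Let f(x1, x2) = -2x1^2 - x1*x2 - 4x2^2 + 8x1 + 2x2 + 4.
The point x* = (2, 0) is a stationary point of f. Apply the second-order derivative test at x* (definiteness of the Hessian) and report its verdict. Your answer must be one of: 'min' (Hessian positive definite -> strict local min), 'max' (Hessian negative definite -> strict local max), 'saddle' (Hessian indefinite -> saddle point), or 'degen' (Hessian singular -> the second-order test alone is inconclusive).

Compute the Hessian H = grad^2 f:
  H = [[-4, -1], [-1, -8]]
Verify stationarity: grad f(x*) = H x* + g = (0, 0).
Eigenvalues of H: -8.2361, -3.7639.
Both eigenvalues < 0, so H is negative definite -> x* is a strict local max.

max


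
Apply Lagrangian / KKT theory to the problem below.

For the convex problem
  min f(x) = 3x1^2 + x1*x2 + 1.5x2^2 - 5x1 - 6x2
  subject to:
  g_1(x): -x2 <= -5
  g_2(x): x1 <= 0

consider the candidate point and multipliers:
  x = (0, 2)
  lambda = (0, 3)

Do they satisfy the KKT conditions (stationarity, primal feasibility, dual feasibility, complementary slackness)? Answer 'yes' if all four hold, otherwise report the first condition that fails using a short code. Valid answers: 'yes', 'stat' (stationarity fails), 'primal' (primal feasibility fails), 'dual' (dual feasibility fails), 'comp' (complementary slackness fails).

Gradient of f: grad f(x) = Q x + c = (-3, 0)
Constraint values g_i(x) = a_i^T x - b_i:
  g_1((0, 2)) = 3
  g_2((0, 2)) = 0
Stationarity residual: grad f(x) + sum_i lambda_i a_i = (0, 0)
  -> stationarity OK
Primal feasibility (all g_i <= 0): FAILS
Dual feasibility (all lambda_i >= 0): OK
Complementary slackness (lambda_i * g_i(x) = 0 for all i): OK

Verdict: the first failing condition is primal_feasibility -> primal.

primal


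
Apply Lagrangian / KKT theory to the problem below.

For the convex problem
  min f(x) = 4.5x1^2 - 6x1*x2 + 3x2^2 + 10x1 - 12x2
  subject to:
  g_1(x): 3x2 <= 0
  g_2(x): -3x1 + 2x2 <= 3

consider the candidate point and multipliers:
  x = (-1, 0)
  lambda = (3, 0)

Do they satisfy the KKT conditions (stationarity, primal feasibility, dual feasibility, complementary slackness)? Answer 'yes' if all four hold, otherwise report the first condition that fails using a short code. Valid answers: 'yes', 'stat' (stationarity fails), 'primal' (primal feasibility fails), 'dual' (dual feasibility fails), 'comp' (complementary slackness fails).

Gradient of f: grad f(x) = Q x + c = (1, -6)
Constraint values g_i(x) = a_i^T x - b_i:
  g_1((-1, 0)) = 0
  g_2((-1, 0)) = 0
Stationarity residual: grad f(x) + sum_i lambda_i a_i = (1, 3)
  -> stationarity FAILS
Primal feasibility (all g_i <= 0): OK
Dual feasibility (all lambda_i >= 0): OK
Complementary slackness (lambda_i * g_i(x) = 0 for all i): OK

Verdict: the first failing condition is stationarity -> stat.

stat


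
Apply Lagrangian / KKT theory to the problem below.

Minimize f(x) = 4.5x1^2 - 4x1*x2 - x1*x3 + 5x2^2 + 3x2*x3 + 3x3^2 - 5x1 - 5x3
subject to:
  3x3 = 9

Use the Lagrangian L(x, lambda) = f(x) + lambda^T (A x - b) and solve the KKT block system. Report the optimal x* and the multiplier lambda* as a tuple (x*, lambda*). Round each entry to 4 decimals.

Form the Lagrangian:
  L(x, lambda) = (1/2) x^T Q x + c^T x + lambda^T (A x - b)
Stationarity (grad_x L = 0): Q x + c + A^T lambda = 0.
Primal feasibility: A x = b.

This gives the KKT block system:
  [ Q   A^T ] [ x     ]   [-c ]
  [ A    0  ] [ lambda ] = [ b ]

Solving the linear system:
  x*      = (0.5946, -0.6622, 3)
  lambda* = (-3.473)
  f(x*)   = 6.6419

x* = (0.5946, -0.6622, 3), lambda* = (-3.473)


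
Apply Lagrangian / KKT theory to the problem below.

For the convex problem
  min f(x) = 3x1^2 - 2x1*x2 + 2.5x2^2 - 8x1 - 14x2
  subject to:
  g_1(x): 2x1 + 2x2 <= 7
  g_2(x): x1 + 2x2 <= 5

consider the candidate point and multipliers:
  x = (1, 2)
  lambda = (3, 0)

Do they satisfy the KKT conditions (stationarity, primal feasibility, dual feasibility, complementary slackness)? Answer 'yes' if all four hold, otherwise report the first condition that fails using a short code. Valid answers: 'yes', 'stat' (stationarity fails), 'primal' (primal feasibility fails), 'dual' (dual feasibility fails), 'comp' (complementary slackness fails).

Gradient of f: grad f(x) = Q x + c = (-6, -6)
Constraint values g_i(x) = a_i^T x - b_i:
  g_1((1, 2)) = -1
  g_2((1, 2)) = 0
Stationarity residual: grad f(x) + sum_i lambda_i a_i = (0, 0)
  -> stationarity OK
Primal feasibility (all g_i <= 0): OK
Dual feasibility (all lambda_i >= 0): OK
Complementary slackness (lambda_i * g_i(x) = 0 for all i): FAILS

Verdict: the first failing condition is complementary_slackness -> comp.

comp


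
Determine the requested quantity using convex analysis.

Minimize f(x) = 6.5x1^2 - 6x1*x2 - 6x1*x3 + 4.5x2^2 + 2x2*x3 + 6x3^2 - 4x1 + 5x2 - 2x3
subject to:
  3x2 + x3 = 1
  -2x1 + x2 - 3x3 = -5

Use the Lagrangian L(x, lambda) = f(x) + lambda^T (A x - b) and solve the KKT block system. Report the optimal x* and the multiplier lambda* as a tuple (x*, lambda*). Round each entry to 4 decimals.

Form the Lagrangian:
  L(x, lambda) = (1/2) x^T Q x + c^T x + lambda^T (A x - b)
Stationarity (grad_x L = 0): Q x + c + A^T lambda = 0.
Primal feasibility: A x = b.

This gives the KKT block system:
  [ Q   A^T ] [ x     ]   [-c ]
  [ A    0  ] [ lambda ] = [ b ]

Solving the linear system:
  x*      = (0.9636, -0.0073, 1.0218)
  lambda* = (-0.8055, 1.22)
  f(x*)   = 0.4855

x* = (0.9636, -0.0073, 1.0218), lambda* = (-0.8055, 1.22)


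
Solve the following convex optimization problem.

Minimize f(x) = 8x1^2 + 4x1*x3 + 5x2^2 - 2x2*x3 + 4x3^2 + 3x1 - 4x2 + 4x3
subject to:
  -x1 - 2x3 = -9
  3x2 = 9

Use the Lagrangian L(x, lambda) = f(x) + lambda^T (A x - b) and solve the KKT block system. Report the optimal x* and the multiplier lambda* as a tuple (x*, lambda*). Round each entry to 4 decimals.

Form the Lagrangian:
  L(x, lambda) = (1/2) x^T Q x + c^T x + lambda^T (A x - b)
Stationarity (grad_x L = 0): Q x + c + A^T lambda = 0.
Primal feasibility: A x = b.

This gives the KKT block system:
  [ Q   A^T ] [ x     ]   [-c ]
  [ A    0  ] [ lambda ] = [ b ]

Solving the linear system:
  x*      = (-0.2857, 3, 4.6429)
  lambda* = (17, -5.5714)
  f(x*)   = 104.4286

x* = (-0.2857, 3, 4.6429), lambda* = (17, -5.5714)


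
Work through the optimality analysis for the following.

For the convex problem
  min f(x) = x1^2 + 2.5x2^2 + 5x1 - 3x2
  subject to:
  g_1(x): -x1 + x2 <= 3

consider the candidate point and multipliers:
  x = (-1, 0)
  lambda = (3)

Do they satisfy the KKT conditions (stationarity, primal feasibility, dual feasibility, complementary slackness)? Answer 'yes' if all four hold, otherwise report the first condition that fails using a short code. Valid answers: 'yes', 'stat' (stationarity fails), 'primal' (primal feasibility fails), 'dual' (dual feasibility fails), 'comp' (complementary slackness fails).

Gradient of f: grad f(x) = Q x + c = (3, -3)
Constraint values g_i(x) = a_i^T x - b_i:
  g_1((-1, 0)) = -2
Stationarity residual: grad f(x) + sum_i lambda_i a_i = (0, 0)
  -> stationarity OK
Primal feasibility (all g_i <= 0): OK
Dual feasibility (all lambda_i >= 0): OK
Complementary slackness (lambda_i * g_i(x) = 0 for all i): FAILS

Verdict: the first failing condition is complementary_slackness -> comp.

comp


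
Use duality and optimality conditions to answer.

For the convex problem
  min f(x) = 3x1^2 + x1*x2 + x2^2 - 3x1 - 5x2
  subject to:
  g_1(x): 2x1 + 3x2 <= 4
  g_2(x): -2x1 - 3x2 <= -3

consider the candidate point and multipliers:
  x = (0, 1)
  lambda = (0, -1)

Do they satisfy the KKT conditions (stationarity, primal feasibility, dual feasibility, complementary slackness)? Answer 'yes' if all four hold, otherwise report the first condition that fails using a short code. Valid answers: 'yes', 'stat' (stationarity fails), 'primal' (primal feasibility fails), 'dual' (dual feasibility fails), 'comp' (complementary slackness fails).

Gradient of f: grad f(x) = Q x + c = (-2, -3)
Constraint values g_i(x) = a_i^T x - b_i:
  g_1((0, 1)) = -1
  g_2((0, 1)) = 0
Stationarity residual: grad f(x) + sum_i lambda_i a_i = (0, 0)
  -> stationarity OK
Primal feasibility (all g_i <= 0): OK
Dual feasibility (all lambda_i >= 0): FAILS
Complementary slackness (lambda_i * g_i(x) = 0 for all i): OK

Verdict: the first failing condition is dual_feasibility -> dual.

dual


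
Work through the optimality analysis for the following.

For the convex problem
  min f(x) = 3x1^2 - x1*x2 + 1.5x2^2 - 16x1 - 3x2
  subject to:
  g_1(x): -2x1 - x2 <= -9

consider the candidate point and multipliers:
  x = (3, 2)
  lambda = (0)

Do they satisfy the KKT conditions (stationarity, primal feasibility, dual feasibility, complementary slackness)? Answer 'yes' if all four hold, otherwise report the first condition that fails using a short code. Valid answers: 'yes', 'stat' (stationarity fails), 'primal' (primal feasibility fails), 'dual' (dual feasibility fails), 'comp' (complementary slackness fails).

Gradient of f: grad f(x) = Q x + c = (0, 0)
Constraint values g_i(x) = a_i^T x - b_i:
  g_1((3, 2)) = 1
Stationarity residual: grad f(x) + sum_i lambda_i a_i = (0, 0)
  -> stationarity OK
Primal feasibility (all g_i <= 0): FAILS
Dual feasibility (all lambda_i >= 0): OK
Complementary slackness (lambda_i * g_i(x) = 0 for all i): OK

Verdict: the first failing condition is primal_feasibility -> primal.

primal


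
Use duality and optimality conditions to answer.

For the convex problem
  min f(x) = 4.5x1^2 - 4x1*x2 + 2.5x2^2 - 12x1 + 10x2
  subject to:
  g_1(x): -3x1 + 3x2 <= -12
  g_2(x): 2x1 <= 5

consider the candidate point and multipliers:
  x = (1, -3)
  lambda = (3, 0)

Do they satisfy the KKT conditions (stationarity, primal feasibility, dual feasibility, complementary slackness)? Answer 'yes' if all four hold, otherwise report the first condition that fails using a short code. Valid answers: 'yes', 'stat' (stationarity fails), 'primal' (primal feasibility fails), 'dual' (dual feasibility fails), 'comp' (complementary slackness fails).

Gradient of f: grad f(x) = Q x + c = (9, -9)
Constraint values g_i(x) = a_i^T x - b_i:
  g_1((1, -3)) = 0
  g_2((1, -3)) = -3
Stationarity residual: grad f(x) + sum_i lambda_i a_i = (0, 0)
  -> stationarity OK
Primal feasibility (all g_i <= 0): OK
Dual feasibility (all lambda_i >= 0): OK
Complementary slackness (lambda_i * g_i(x) = 0 for all i): OK

Verdict: yes, KKT holds.

yes


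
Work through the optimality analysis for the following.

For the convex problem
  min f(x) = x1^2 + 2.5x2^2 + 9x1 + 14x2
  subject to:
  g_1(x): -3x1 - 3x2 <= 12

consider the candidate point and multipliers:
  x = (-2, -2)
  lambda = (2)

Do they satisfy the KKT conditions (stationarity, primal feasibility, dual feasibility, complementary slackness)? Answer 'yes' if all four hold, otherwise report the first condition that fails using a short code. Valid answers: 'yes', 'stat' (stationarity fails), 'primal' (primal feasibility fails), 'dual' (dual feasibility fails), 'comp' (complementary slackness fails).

Gradient of f: grad f(x) = Q x + c = (5, 4)
Constraint values g_i(x) = a_i^T x - b_i:
  g_1((-2, -2)) = 0
Stationarity residual: grad f(x) + sum_i lambda_i a_i = (-1, -2)
  -> stationarity FAILS
Primal feasibility (all g_i <= 0): OK
Dual feasibility (all lambda_i >= 0): OK
Complementary slackness (lambda_i * g_i(x) = 0 for all i): OK

Verdict: the first failing condition is stationarity -> stat.

stat


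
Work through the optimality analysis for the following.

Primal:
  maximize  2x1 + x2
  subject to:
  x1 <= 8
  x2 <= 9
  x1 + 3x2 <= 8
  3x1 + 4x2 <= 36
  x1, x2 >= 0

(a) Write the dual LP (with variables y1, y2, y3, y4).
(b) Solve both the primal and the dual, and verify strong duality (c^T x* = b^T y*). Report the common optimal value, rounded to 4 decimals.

The standard primal-dual pair for 'max c^T x s.t. A x <= b, x >= 0' is:
  Dual:  min b^T y  s.t.  A^T y >= c,  y >= 0.

So the dual LP is:
  minimize  8y1 + 9y2 + 8y3 + 36y4
  subject to:
    y1 + y3 + 3y4 >= 2
    y2 + 3y3 + 4y4 >= 1
    y1, y2, y3, y4 >= 0

Solving the primal: x* = (8, 0).
  primal value c^T x* = 16.
Solving the dual: y* = (1.6667, 0, 0.3333, 0).
  dual value b^T y* = 16.
Strong duality: c^T x* = b^T y*. Confirmed.

16


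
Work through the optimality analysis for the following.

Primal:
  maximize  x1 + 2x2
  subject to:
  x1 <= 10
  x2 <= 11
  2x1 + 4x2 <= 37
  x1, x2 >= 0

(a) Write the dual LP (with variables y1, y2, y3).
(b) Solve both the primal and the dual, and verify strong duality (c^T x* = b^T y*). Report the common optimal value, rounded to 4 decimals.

The standard primal-dual pair for 'max c^T x s.t. A x <= b, x >= 0' is:
  Dual:  min b^T y  s.t.  A^T y >= c,  y >= 0.

So the dual LP is:
  minimize  10y1 + 11y2 + 37y3
  subject to:
    y1 + 2y3 >= 1
    y2 + 4y3 >= 2
    y1, y2, y3 >= 0

Solving the primal: x* = (0, 9.25).
  primal value c^T x* = 18.5.
Solving the dual: y* = (0, 0, 0.5).
  dual value b^T y* = 18.5.
Strong duality: c^T x* = b^T y*. Confirmed.

18.5


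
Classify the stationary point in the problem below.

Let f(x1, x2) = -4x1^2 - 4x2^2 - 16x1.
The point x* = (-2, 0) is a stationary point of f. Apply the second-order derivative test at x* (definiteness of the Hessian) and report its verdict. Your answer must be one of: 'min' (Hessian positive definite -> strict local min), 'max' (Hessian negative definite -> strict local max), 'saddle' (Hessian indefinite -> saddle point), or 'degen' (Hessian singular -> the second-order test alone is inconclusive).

Compute the Hessian H = grad^2 f:
  H = [[-8, 0], [0, -8]]
Verify stationarity: grad f(x*) = H x* + g = (0, 0).
Eigenvalues of H: -8, -8.
Both eigenvalues < 0, so H is negative definite -> x* is a strict local max.

max


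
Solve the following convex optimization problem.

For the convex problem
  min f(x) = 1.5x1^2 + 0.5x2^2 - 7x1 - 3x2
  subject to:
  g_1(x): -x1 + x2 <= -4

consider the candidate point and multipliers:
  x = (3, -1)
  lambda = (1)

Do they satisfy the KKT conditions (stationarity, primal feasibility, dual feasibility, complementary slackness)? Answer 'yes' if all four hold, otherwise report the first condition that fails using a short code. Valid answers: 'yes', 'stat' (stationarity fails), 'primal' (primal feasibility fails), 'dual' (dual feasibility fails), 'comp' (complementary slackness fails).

Gradient of f: grad f(x) = Q x + c = (2, -4)
Constraint values g_i(x) = a_i^T x - b_i:
  g_1((3, -1)) = 0
Stationarity residual: grad f(x) + sum_i lambda_i a_i = (1, -3)
  -> stationarity FAILS
Primal feasibility (all g_i <= 0): OK
Dual feasibility (all lambda_i >= 0): OK
Complementary slackness (lambda_i * g_i(x) = 0 for all i): OK

Verdict: the first failing condition is stationarity -> stat.

stat


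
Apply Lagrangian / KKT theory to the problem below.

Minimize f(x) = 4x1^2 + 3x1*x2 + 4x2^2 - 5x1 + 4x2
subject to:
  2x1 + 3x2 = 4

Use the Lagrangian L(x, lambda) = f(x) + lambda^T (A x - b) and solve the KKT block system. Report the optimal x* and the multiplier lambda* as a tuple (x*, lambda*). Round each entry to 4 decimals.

Form the Lagrangian:
  L(x, lambda) = (1/2) x^T Q x + c^T x + lambda^T (A x - b)
Stationarity (grad_x L = 0): Q x + c + A^T lambda = 0.
Primal feasibility: A x = b.

This gives the KKT block system:
  [ Q   A^T ] [ x     ]   [-c ]
  [ A    0  ] [ lambda ] = [ b ]

Solving the linear system:
  x*      = (1.4265, 0.3824)
  lambda* = (-3.7794)
  f(x*)   = 4.7574

x* = (1.4265, 0.3824), lambda* = (-3.7794)


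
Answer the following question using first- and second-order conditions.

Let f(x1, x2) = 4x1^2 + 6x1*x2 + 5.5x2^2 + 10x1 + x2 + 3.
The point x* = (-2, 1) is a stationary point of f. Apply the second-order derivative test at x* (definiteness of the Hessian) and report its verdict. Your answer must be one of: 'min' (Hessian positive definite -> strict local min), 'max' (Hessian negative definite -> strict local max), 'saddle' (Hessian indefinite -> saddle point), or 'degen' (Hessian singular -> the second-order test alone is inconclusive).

Compute the Hessian H = grad^2 f:
  H = [[8, 6], [6, 11]]
Verify stationarity: grad f(x*) = H x* + g = (0, 0).
Eigenvalues of H: 3.3153, 15.6847.
Both eigenvalues > 0, so H is positive definite -> x* is a strict local min.

min


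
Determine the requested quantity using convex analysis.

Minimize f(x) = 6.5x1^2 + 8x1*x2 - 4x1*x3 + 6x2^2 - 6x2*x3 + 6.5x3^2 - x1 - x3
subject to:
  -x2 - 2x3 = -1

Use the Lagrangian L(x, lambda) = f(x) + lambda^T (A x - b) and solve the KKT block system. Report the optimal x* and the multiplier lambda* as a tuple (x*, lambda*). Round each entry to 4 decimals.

Form the Lagrangian:
  L(x, lambda) = (1/2) x^T Q x + c^T x + lambda^T (A x - b)
Stationarity (grad_x L = 0): Q x + c + A^T lambda = 0.
Primal feasibility: A x = b.

This gives the KKT block system:
  [ Q   A^T ] [ x     ]   [-c ]
  [ A    0  ] [ lambda ] = [ b ]

Solving the linear system:
  x*      = (0.0355, 0.2539, 0.373)
  lambda* = (1.0922)
  f(x*)   = 0.3418

x* = (0.0355, 0.2539, 0.373), lambda* = (1.0922)


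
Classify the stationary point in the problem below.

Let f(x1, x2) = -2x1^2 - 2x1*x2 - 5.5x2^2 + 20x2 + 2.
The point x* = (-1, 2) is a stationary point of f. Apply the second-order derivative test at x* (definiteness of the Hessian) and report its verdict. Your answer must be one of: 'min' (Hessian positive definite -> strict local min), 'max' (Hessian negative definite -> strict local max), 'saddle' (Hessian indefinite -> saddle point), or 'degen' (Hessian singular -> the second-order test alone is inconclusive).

Compute the Hessian H = grad^2 f:
  H = [[-4, -2], [-2, -11]]
Verify stationarity: grad f(x*) = H x* + g = (0, 0).
Eigenvalues of H: -11.5311, -3.4689.
Both eigenvalues < 0, so H is negative definite -> x* is a strict local max.

max


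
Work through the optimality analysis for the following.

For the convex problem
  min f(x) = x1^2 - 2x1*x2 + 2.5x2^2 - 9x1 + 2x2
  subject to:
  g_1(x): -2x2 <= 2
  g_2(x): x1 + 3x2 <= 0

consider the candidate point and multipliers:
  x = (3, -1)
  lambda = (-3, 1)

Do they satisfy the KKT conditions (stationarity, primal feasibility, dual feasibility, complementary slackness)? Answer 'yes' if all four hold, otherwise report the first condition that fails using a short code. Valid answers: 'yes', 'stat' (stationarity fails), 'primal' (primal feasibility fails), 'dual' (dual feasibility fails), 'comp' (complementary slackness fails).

Gradient of f: grad f(x) = Q x + c = (-1, -9)
Constraint values g_i(x) = a_i^T x - b_i:
  g_1((3, -1)) = 0
  g_2((3, -1)) = 0
Stationarity residual: grad f(x) + sum_i lambda_i a_i = (0, 0)
  -> stationarity OK
Primal feasibility (all g_i <= 0): OK
Dual feasibility (all lambda_i >= 0): FAILS
Complementary slackness (lambda_i * g_i(x) = 0 for all i): OK

Verdict: the first failing condition is dual_feasibility -> dual.

dual


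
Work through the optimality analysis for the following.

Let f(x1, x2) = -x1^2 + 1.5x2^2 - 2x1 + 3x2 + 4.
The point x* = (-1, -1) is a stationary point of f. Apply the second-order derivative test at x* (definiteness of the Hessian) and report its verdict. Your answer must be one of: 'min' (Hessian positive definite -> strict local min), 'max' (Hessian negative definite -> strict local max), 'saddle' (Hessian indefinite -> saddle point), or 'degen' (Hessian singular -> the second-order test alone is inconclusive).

Compute the Hessian H = grad^2 f:
  H = [[-2, 0], [0, 3]]
Verify stationarity: grad f(x*) = H x* + g = (0, 0).
Eigenvalues of H: -2, 3.
Eigenvalues have mixed signs, so H is indefinite -> x* is a saddle point.

saddle


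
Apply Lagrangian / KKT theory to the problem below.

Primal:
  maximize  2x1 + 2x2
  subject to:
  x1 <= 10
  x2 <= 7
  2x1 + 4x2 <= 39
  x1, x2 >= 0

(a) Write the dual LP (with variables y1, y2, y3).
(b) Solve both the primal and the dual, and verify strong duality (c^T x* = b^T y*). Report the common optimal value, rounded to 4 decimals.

The standard primal-dual pair for 'max c^T x s.t. A x <= b, x >= 0' is:
  Dual:  min b^T y  s.t.  A^T y >= c,  y >= 0.

So the dual LP is:
  minimize  10y1 + 7y2 + 39y3
  subject to:
    y1 + 2y3 >= 2
    y2 + 4y3 >= 2
    y1, y2, y3 >= 0

Solving the primal: x* = (10, 4.75).
  primal value c^T x* = 29.5.
Solving the dual: y* = (1, 0, 0.5).
  dual value b^T y* = 29.5.
Strong duality: c^T x* = b^T y*. Confirmed.

29.5


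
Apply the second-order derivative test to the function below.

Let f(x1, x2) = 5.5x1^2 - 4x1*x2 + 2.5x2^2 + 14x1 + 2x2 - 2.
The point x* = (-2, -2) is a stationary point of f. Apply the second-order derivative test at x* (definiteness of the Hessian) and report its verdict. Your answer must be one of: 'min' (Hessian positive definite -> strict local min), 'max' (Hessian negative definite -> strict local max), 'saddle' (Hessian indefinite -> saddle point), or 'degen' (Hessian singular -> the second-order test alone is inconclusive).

Compute the Hessian H = grad^2 f:
  H = [[11, -4], [-4, 5]]
Verify stationarity: grad f(x*) = H x* + g = (0, 0).
Eigenvalues of H: 3, 13.
Both eigenvalues > 0, so H is positive definite -> x* is a strict local min.

min


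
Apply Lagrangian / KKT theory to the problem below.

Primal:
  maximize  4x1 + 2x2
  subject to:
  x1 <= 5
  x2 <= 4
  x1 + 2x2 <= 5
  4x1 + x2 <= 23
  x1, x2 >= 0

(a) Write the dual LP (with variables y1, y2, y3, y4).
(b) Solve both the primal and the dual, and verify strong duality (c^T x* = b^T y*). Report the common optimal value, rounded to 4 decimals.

The standard primal-dual pair for 'max c^T x s.t. A x <= b, x >= 0' is:
  Dual:  min b^T y  s.t.  A^T y >= c,  y >= 0.

So the dual LP is:
  minimize  5y1 + 4y2 + 5y3 + 23y4
  subject to:
    y1 + y3 + 4y4 >= 4
    y2 + 2y3 + y4 >= 2
    y1, y2, y3, y4 >= 0

Solving the primal: x* = (5, 0).
  primal value c^T x* = 20.
Solving the dual: y* = (3, 0, 1, 0).
  dual value b^T y* = 20.
Strong duality: c^T x* = b^T y*. Confirmed.

20


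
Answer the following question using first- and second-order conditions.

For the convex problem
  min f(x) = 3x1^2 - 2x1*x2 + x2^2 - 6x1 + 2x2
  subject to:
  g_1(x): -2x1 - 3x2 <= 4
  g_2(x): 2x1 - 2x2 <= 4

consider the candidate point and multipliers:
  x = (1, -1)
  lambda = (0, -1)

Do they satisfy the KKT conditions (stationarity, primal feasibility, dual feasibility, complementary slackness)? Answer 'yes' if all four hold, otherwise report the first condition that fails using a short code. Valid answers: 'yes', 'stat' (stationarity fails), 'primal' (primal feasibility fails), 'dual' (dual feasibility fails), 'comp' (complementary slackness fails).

Gradient of f: grad f(x) = Q x + c = (2, -2)
Constraint values g_i(x) = a_i^T x - b_i:
  g_1((1, -1)) = -3
  g_2((1, -1)) = 0
Stationarity residual: grad f(x) + sum_i lambda_i a_i = (0, 0)
  -> stationarity OK
Primal feasibility (all g_i <= 0): OK
Dual feasibility (all lambda_i >= 0): FAILS
Complementary slackness (lambda_i * g_i(x) = 0 for all i): OK

Verdict: the first failing condition is dual_feasibility -> dual.

dual


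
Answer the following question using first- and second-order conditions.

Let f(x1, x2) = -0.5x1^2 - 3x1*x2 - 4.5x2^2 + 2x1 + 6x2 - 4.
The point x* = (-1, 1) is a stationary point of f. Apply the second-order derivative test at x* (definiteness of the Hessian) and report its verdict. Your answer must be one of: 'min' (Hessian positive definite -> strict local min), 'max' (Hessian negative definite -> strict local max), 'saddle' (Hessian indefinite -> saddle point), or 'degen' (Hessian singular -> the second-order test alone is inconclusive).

Compute the Hessian H = grad^2 f:
  H = [[-1, -3], [-3, -9]]
Verify stationarity: grad f(x*) = H x* + g = (0, 0).
Eigenvalues of H: -10, 0.
H has a zero eigenvalue (singular; negative semidefinite but not definite), so H is neither positive definite, negative definite, nor indefinite. The second-order test alone is inconclusive -> degen.
(Indeed, f is constant along the null direction of H through x*, so x* is not a strict local extremum.)

degen


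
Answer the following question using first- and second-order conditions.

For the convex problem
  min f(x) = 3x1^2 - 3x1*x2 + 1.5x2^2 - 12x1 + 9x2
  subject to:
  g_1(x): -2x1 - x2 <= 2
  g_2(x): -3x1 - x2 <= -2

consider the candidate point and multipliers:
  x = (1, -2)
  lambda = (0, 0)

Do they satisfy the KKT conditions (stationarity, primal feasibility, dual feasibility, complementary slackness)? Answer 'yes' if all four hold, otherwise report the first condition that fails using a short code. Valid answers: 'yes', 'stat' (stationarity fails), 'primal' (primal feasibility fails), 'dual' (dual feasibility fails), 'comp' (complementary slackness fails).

Gradient of f: grad f(x) = Q x + c = (0, 0)
Constraint values g_i(x) = a_i^T x - b_i:
  g_1((1, -2)) = -2
  g_2((1, -2)) = 1
Stationarity residual: grad f(x) + sum_i lambda_i a_i = (0, 0)
  -> stationarity OK
Primal feasibility (all g_i <= 0): FAILS
Dual feasibility (all lambda_i >= 0): OK
Complementary slackness (lambda_i * g_i(x) = 0 for all i): OK

Verdict: the first failing condition is primal_feasibility -> primal.

primal


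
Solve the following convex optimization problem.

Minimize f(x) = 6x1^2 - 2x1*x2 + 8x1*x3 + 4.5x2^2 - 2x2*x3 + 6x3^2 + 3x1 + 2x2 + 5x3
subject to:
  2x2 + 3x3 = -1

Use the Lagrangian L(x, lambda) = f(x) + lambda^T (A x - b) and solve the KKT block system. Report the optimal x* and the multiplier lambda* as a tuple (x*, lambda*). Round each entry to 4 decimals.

Form the Lagrangian:
  L(x, lambda) = (1/2) x^T Q x + c^T x + lambda^T (A x - b)
Stationarity (grad_x L = 0): Q x + c + A^T lambda = 0.
Primal feasibility: A x = b.

This gives the KKT block system:
  [ Q   A^T ] [ x     ]   [-c ]
  [ A    0  ] [ lambda ] = [ b ]

Solving the linear system:
  x*      = (-0.1354, -0.176, -0.216)
  lambda* = (-0.5592)
  f(x*)   = -1.1986

x* = (-0.1354, -0.176, -0.216), lambda* = (-0.5592)


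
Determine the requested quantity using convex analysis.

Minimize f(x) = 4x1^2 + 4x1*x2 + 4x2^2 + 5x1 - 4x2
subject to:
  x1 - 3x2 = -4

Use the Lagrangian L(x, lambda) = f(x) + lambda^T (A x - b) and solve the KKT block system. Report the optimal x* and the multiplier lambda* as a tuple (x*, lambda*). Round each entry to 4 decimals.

Form the Lagrangian:
  L(x, lambda) = (1/2) x^T Q x + c^T x + lambda^T (A x - b)
Stationarity (grad_x L = 0): Q x + c + A^T lambda = 0.
Primal feasibility: A x = b.

This gives the KKT block system:
  [ Q   A^T ] [ x     ]   [-c ]
  [ A    0  ] [ lambda ] = [ b ]

Solving the linear system:
  x*      = (-1.0865, 0.9712)
  lambda* = (-0.1923)
  f(x*)   = -5.0433

x* = (-1.0865, 0.9712), lambda* = (-0.1923)


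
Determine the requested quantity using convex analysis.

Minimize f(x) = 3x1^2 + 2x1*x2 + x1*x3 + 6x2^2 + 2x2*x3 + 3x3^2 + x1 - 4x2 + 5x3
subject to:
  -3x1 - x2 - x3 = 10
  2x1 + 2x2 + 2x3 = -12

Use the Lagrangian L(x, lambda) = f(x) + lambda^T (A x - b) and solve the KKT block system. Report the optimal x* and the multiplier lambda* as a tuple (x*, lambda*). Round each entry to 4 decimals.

Form the Lagrangian:
  L(x, lambda) = (1/2) x^T Q x + c^T x + lambda^T (A x - b)
Stationarity (grad_x L = 0): Q x + c + A^T lambda = 0.
Primal feasibility: A x = b.

This gives the KKT block system:
  [ Q   A^T ] [ x     ]   [-c ]
  [ A    0  ] [ lambda ] = [ b ]

Solving the linear system:
  x*      = (-2, -0.3571, -3.6429)
  lambda* = (2.1071, 10.8393)
  f(x*)   = 45.1071

x* = (-2, -0.3571, -3.6429), lambda* = (2.1071, 10.8393)


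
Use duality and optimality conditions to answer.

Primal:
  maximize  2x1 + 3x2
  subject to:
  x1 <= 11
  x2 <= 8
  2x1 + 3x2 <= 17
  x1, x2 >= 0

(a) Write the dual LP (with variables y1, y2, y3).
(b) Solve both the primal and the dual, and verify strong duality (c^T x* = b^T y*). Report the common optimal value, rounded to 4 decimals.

The standard primal-dual pair for 'max c^T x s.t. A x <= b, x >= 0' is:
  Dual:  min b^T y  s.t.  A^T y >= c,  y >= 0.

So the dual LP is:
  minimize  11y1 + 8y2 + 17y3
  subject to:
    y1 + 2y3 >= 2
    y2 + 3y3 >= 3
    y1, y2, y3 >= 0

Solving the primal: x* = (8.5, 0).
  primal value c^T x* = 17.
Solving the dual: y* = (0, 0, 1).
  dual value b^T y* = 17.
Strong duality: c^T x* = b^T y*. Confirmed.

17


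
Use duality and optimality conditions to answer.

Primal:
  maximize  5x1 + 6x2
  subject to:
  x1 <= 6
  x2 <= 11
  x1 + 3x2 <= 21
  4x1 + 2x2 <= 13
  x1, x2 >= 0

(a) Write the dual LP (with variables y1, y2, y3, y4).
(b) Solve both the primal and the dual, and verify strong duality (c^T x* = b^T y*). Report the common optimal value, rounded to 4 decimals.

The standard primal-dual pair for 'max c^T x s.t. A x <= b, x >= 0' is:
  Dual:  min b^T y  s.t.  A^T y >= c,  y >= 0.

So the dual LP is:
  minimize  6y1 + 11y2 + 21y3 + 13y4
  subject to:
    y1 + y3 + 4y4 >= 5
    y2 + 3y3 + 2y4 >= 6
    y1, y2, y3, y4 >= 0

Solving the primal: x* = (0, 6.5).
  primal value c^T x* = 39.
Solving the dual: y* = (0, 0, 0, 3).
  dual value b^T y* = 39.
Strong duality: c^T x* = b^T y*. Confirmed.

39


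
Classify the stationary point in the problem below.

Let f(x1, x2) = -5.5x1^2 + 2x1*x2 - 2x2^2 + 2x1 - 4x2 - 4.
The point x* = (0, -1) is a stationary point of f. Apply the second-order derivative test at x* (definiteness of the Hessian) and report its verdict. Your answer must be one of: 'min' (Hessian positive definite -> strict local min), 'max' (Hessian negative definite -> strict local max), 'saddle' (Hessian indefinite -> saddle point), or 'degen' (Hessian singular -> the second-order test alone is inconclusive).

Compute the Hessian H = grad^2 f:
  H = [[-11, 2], [2, -4]]
Verify stationarity: grad f(x*) = H x* + g = (0, 0).
Eigenvalues of H: -11.5311, -3.4689.
Both eigenvalues < 0, so H is negative definite -> x* is a strict local max.

max


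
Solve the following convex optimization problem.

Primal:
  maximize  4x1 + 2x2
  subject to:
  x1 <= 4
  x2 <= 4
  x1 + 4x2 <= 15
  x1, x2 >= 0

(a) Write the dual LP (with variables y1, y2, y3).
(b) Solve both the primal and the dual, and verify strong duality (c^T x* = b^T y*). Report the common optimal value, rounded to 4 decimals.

The standard primal-dual pair for 'max c^T x s.t. A x <= b, x >= 0' is:
  Dual:  min b^T y  s.t.  A^T y >= c,  y >= 0.

So the dual LP is:
  minimize  4y1 + 4y2 + 15y3
  subject to:
    y1 + y3 >= 4
    y2 + 4y3 >= 2
    y1, y2, y3 >= 0

Solving the primal: x* = (4, 2.75).
  primal value c^T x* = 21.5.
Solving the dual: y* = (3.5, 0, 0.5).
  dual value b^T y* = 21.5.
Strong duality: c^T x* = b^T y*. Confirmed.

21.5


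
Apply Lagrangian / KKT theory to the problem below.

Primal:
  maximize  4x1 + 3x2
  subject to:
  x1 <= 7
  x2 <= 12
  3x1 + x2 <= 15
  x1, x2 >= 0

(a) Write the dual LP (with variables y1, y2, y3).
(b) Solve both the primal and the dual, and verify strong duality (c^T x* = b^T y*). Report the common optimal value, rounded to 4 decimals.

The standard primal-dual pair for 'max c^T x s.t. A x <= b, x >= 0' is:
  Dual:  min b^T y  s.t.  A^T y >= c,  y >= 0.

So the dual LP is:
  minimize  7y1 + 12y2 + 15y3
  subject to:
    y1 + 3y3 >= 4
    y2 + y3 >= 3
    y1, y2, y3 >= 0

Solving the primal: x* = (1, 12).
  primal value c^T x* = 40.
Solving the dual: y* = (0, 1.6667, 1.3333).
  dual value b^T y* = 40.
Strong duality: c^T x* = b^T y*. Confirmed.

40


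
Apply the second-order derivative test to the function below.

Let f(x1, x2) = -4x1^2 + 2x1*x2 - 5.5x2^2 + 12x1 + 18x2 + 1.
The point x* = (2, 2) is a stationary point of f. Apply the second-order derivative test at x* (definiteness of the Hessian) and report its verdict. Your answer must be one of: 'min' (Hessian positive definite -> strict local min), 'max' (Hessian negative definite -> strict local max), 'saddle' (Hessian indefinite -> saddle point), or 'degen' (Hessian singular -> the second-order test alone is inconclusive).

Compute the Hessian H = grad^2 f:
  H = [[-8, 2], [2, -11]]
Verify stationarity: grad f(x*) = H x* + g = (0, 0).
Eigenvalues of H: -12, -7.
Both eigenvalues < 0, so H is negative definite -> x* is a strict local max.

max


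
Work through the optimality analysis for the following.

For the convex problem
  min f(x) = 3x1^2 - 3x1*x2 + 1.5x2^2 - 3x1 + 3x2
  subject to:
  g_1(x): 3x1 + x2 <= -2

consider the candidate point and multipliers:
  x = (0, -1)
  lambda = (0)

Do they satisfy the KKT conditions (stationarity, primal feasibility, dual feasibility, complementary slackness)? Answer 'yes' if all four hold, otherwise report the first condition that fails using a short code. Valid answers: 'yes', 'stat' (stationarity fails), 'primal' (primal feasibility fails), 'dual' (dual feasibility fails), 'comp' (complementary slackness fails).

Gradient of f: grad f(x) = Q x + c = (0, 0)
Constraint values g_i(x) = a_i^T x - b_i:
  g_1((0, -1)) = 1
Stationarity residual: grad f(x) + sum_i lambda_i a_i = (0, 0)
  -> stationarity OK
Primal feasibility (all g_i <= 0): FAILS
Dual feasibility (all lambda_i >= 0): OK
Complementary slackness (lambda_i * g_i(x) = 0 for all i): OK

Verdict: the first failing condition is primal_feasibility -> primal.

primal
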